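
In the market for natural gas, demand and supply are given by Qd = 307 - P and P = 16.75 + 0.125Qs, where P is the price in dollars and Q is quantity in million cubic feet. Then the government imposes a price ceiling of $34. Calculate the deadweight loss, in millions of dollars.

Rearranging supply gives Qs = 8P - 134. Setting quantity demanded equal to quantity supplied, 307 - P = 8P - 134, gives P* = 49 and Q* = 258.
The ceiling of 34 is below the equilibrium price 49, so it binds.
At P = 34: Qd = 307 - 34 = 273 and Qs = 8·34 - 134 = 138.
Quantity traded falls to 138. At Q = 138 the demand price is 307 - 138 = 169 and the supply price is (134 + 138)/8 = 34.
Deadweight loss = ½ · (169 - 34) · (258 - 138) = ½ · 135 · 120 = 8100.

8100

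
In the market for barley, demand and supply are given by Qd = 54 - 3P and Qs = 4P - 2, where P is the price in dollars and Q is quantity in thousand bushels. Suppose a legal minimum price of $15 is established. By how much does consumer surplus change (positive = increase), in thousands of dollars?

Setting quantity demanded equal to quantity supplied, 54 - 3P = 4P - 2, gives P* = 8 and Q* = 30.
The floor of 15 is above the equilibrium price 8, so it binds.
At P = 15: Qd = 54 - 3·15 = 9 and Qs = 4·15 - 2 = 58.
Consumer surplus without the control is ½ · (18 - 8) · 30 = 150.
With the floor, consumers buy 9 units at 15, so CS = ½ · (18 - 15) · 9 = 13.5.
Change in consumer surplus = 13.5 - 150 = -136.5.

-136.5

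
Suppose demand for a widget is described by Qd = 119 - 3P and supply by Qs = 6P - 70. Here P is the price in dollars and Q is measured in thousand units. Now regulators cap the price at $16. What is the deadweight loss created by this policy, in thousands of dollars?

Without the control the market clears where 119 - 3P = 6P - 70, i.e. P* = 21 and Q* = 56.
Since 16 < 21, the ceiling is binding.
At P = 16: Qd = 119 - 3·16 = 71 and Qs = 6·16 - 70 = 26.
Quantity traded falls to 26. At Q = 26 the demand price is (119 - 26)/3 = 31 and the supply price is (70 + 26)/6 = 16.
Deadweight loss = ½ · (31 - 16) · (56 - 26) = ½ · 15 · 30 = 225.

225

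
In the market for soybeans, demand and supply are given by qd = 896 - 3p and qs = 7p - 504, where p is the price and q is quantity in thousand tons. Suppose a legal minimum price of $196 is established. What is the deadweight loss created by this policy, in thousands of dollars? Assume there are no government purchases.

6720

In a free market, 896 - 3p = 7p - 504 gives the equilibrium p* = 140, q* = 476.
The floor of 196 is above the equilibrium price 140, so it binds.
At p = 196: qd = 896 - 3·196 = 308 and qs = 7·196 - 504 = 868.
Quantity traded falls to 308. At q = 308 the demand price is (896 - 308)/3 = 196 and the supply price is (504 + 308)/7 = 116.
Deadweight loss = ½ · (196 - 116) · (476 - 308) = ½ · 80 · 168 = 6720.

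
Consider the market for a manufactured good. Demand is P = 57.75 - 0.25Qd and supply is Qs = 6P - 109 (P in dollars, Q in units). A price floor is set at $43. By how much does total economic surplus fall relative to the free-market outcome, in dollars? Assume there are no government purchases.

Rearranging demand gives Qd = 231 - 4P. Without the control the market clears where 231 - 4P = 6P - 109, i.e. P* = 34 and Q* = 95.
Since 43 > 34, the floor is binding.
At P = 43: Qd = 231 - 4·43 = 59 and Qs = 6·43 - 109 = 149.
Quantity traded falls to 59. At Q = 59 the demand price is (231 - 59)/4 = 43 and the supply price is (109 + 59)/6 = 28.
Deadweight loss = ½ · (43 - 28) · (95 - 59) = ½ · 15 · 36 = 270.

270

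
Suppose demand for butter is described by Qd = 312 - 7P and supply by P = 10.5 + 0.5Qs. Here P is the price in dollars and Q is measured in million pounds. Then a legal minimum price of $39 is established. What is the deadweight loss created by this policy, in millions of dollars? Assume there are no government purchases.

63

Rearranging supply gives Qs = 2P - 21. Without the control the market clears where 312 - 7P = 2P - 21, i.e. P* = 37 and Q* = 53.
Since 39 > 37, the floor is binding.
At P = 39: Qd = 312 - 7·39 = 39 and Qs = 2·39 - 21 = 57.
Quantity traded falls to 39. At Q = 39 the demand price is (312 - 39)/7 = 39 and the supply price is (21 + 39)/2 = 30.
Deadweight loss = ½ · (39 - 30) · (53 - 39) = ½ · 9 · 14 = 63.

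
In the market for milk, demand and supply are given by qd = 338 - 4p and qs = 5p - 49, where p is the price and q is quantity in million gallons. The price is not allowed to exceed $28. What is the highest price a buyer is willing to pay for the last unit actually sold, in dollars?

61.75

Equilibrium: 338 - 4p = 5p - 49, so 387 = 9p and p* = 43, q* = 166.
Because the ceiling (28) lies below the market-clearing price, it is binding.
At p = 28: qd = 338 - 4·28 = 226 and qs = 5·28 - 49 = 91.
Only 91 units reach the market. On the demand curve, the marginal buyer's willingness to pay at q = 91 is (338 - 91)/4 = 61.75.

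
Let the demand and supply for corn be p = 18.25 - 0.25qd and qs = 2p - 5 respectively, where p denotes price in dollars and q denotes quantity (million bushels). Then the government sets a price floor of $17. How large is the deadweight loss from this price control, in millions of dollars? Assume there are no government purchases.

96

Rearranging demand gives qd = 73 - 4p. In a free market, 73 - 4p = 2p - 5 gives the equilibrium p* = 13, q* = 21.
Because the floor (17) lies above the market-clearing price, it is binding.
At p = 17: qd = 73 - 4·17 = 5 and qs = 2·17 - 5 = 29.
Quantity traded falls to 5. At q = 5 the demand price is (73 - 5)/4 = 17 and the supply price is (5 + 5)/2 = 5.
Deadweight loss = ½ · (17 - 5) · (21 - 5) = ½ · 12 · 16 = 96.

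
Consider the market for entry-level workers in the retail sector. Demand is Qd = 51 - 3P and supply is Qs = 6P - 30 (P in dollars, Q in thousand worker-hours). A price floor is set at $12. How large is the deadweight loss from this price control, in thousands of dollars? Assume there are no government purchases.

20.25

In a free market, 51 - 3P = 6P - 30 gives the equilibrium P* = 9, Q* = 24.
The floor of 12 is above the equilibrium price 9, so it binds.
At P = 12: Qd = 51 - 3·12 = 15 and Qs = 6·12 - 30 = 42.
Quantity traded falls to 15. At Q = 15 the demand price is (51 - 15)/3 = 12 and the supply price is (30 + 15)/6 = 7.5.
Deadweight loss = ½ · (12 - 7.5) · (24 - 15) = ½ · 4.5 · 9 = 20.25.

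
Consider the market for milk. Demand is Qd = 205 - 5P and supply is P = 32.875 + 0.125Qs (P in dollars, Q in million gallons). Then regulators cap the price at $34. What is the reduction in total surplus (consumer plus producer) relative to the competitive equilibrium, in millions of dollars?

Rearranging supply gives Qs = 8P - 263. In a free market, 205 - 5P = 8P - 263 gives the equilibrium P* = 36, Q* = 25.
Because the ceiling (34) lies below the market-clearing price, it is binding.
At P = 34: Qd = 205 - 5·34 = 35 and Qs = 8·34 - 263 = 9.
Quantity traded falls to 9. At Q = 9 the demand price is (205 - 9)/5 = 39.2 and the supply price is (263 + 9)/8 = 34.
Deadweight loss = ½ · (39.2 - 34) · (25 - 9) = ½ · 5.2 · 16 = 41.6.

41.6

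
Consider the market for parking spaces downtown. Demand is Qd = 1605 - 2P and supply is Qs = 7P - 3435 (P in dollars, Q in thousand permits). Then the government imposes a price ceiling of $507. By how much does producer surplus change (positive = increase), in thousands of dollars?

-15873.5

Without the control the market clears where 1605 - 2P = 7P - 3435, i.e. P* = 560 and Q* = 485.
Because the ceiling (507) lies below the market-clearing price, it is binding.
At P = 507: Qd = 1605 - 2·507 = 591 and Qs = 7·507 - 3435 = 114.
Producer surplus without the control is ½ · (560 - 3435/7) · 485 = 235225/14.
With the ceiling, producers sell 114 units at 507, so PS = ½ · (507 - 3435/7) · 114 = 6498/7.
Change in producer surplus = 6498/7 - 235225/14 = -15873.5.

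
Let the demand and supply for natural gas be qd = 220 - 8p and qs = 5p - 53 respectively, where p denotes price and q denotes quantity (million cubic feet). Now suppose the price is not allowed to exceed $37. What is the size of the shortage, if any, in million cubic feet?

0

In a free market, 220 - 8p = 5p - 53 gives the equilibrium p* = 21, q* = 52.
The ceiling of 37 is above the equilibrium price 21, so it is not binding; the market clears at p* = 21, q* = 52.
Since the control does not bind, there is no shortage.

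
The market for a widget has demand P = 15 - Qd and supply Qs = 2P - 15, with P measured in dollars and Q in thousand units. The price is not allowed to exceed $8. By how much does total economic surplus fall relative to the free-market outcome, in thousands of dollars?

12

Rearranging demand gives Qd = 15 - P. Equilibrium: 15 - P = 2P - 15, so 30 = 3P and P* = 10, Q* = 5.
The ceiling of 8 is below the equilibrium price 10, so it binds.
At P = 8: Qd = 15 - 8 = 7 and Qs = 2·8 - 15 = 1.
Quantity traded falls to 1. At Q = 1 the demand price is 15 - 1 = 14 and the supply price is (15 + 1)/2 = 8.
Deadweight loss = ½ · (14 - 8) · (5 - 1) = ½ · 6 · 4 = 12.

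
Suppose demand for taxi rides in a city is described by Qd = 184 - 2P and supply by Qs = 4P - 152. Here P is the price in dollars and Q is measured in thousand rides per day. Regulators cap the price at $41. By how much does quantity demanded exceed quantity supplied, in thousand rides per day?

90

Equilibrium: 184 - 2P = 4P - 152, so 336 = 6P and P* = 56, Q* = 72.
Since 41 < 56, the ceiling is binding.
At P = 41: Qd = 184 - 2·41 = 102 and Qs = 4·41 - 152 = 12.
Shortage = Qd - Qs = 102 - 12 = 90.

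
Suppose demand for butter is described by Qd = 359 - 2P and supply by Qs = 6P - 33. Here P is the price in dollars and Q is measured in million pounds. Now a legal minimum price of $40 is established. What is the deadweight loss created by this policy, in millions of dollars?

0

Without the control the market clears where 359 - 2P = 6P - 33, i.e. P* = 49 and Q* = 261.
The floor of 40 is below the equilibrium price 49, so it is not binding; the market clears at P* = 49, Q* = 261.
Since the control does not bind, no trades are prevented and deadweight loss is zero.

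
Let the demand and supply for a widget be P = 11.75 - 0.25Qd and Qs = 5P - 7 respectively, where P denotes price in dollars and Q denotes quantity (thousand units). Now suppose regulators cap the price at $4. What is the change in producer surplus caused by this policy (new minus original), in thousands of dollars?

-36

Rearranging demand gives Qd = 47 - 4P. Without the control the market clears where 47 - 4P = 5P - 7, i.e. P* = 6 and Q* = 23.
Since 4 < 6, the ceiling is binding.
At P = 4: Qd = 47 - 4·4 = 31 and Qs = 5·4 - 7 = 13.
Producer surplus without the control is ½ · (6 - 1.4) · 23 = 52.9.
With the ceiling, producers sell 13 units at 4, so PS = ½ · (4 - 1.4) · 13 = 16.9.
Change in producer surplus = 16.9 - 52.9 = -36.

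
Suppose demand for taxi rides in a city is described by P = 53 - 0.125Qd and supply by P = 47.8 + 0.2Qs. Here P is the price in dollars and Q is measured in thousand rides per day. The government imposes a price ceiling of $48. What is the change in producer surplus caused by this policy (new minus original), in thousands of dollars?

-25.5

Rearranging demand gives Qd = 424 - 8P; rearranging supply gives Qs = 5P - 239. Equilibrium: 424 - 8P = 5P - 239, so 663 = 13P and P* = 51, Q* = 16.
The ceiling of 48 is below the equilibrium price 51, so it binds.
At P = 48: Qd = 424 - 8·48 = 40 and Qs = 5·48 - 239 = 1.
Producer surplus without the control is ½ · (51 - 47.8) · 16 = 25.6.
With the ceiling, producers sell 1 units at 48, so PS = ½ · (48 - 47.8) · 1 = 0.1.
Change in producer surplus = 0.1 - 25.6 = -25.5.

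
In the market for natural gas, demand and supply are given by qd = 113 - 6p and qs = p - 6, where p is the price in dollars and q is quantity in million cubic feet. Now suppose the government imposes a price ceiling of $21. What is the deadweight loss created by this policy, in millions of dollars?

In a free market, 113 - 6p = p - 6 gives the equilibrium p* = 17, q* = 11.
The ceiling of 21 is above the equilibrium price 17, so it is not binding; the market clears at p* = 17, q* = 11.
Since the control does not bind, no trades are prevented and deadweight loss is zero.

0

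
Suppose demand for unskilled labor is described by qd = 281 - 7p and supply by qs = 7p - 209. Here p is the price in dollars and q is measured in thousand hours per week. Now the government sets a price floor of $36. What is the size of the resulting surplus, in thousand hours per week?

14

Setting quantity demanded equal to quantity supplied, 281 - 7p = 7p - 209, gives p* = 35 and q* = 36.
The floor of 36 is above the equilibrium price 35, so it binds.
At p = 36: qd = 281 - 7·36 = 29 and qs = 7·36 - 209 = 43.
Surplus = qs - qd = 43 - 29 = 14.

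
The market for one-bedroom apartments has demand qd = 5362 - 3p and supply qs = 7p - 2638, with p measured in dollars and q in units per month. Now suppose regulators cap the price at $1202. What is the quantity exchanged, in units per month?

2962

In a free market, 5362 - 3p = 7p - 2638 gives the equilibrium p* = 800, q* = 2962.
Since 1202 is above p* = 800, the ceiling does not bind and the free-market outcome prevails.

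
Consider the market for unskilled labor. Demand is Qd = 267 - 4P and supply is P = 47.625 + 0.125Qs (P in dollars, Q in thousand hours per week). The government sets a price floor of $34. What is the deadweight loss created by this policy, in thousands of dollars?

Rearranging supply gives Qs = 8P - 381. Setting quantity demanded equal to quantity supplied, 267 - 4P = 8P - 381, gives P* = 54 and Q* = 51.
Since 34 is below P* = 54, the floor does not bind and the free-market outcome prevails.
Since the control does not bind, no trades are prevented and deadweight loss is zero.

0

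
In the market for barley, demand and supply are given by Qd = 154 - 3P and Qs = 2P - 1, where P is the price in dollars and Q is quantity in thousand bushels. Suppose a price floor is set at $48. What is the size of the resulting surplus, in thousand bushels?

Equilibrium: 154 - 3P = 2P - 1, so 155 = 5P and P* = 31, Q* = 61.
The floor of 48 is above the equilibrium price 31, so it binds.
At P = 48: Qd = 154 - 3·48 = 10 and Qs = 2·48 - 1 = 95.
Surplus = Qs - Qd = 95 - 10 = 85.

85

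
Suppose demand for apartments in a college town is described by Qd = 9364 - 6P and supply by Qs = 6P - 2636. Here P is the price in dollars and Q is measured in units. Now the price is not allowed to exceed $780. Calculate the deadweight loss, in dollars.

290400

Equilibrium: 9364 - 6P = 6P - 2636, so 12000 = 12P and P* = 1000, Q* = 3364.
Because the ceiling (780) lies below the market-clearing price, it is binding.
At P = 780: Qd = 9364 - 6·780 = 4684 and Qs = 6·780 - 2636 = 2044.
Quantity traded falls to 2044. At Q = 2044 the demand price is (9364 - 2044)/6 = 1220 and the supply price is (2636 + 2044)/6 = 780.
Deadweight loss = ½ · (1220 - 780) · (3364 - 2044) = ½ · 440 · 1320 = 290400.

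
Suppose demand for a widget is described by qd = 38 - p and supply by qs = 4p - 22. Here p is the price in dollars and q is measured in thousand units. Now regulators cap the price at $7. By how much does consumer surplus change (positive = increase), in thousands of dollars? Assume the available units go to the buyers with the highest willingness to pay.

In a free market, 38 - p = 4p - 22 gives the equilibrium p* = 12, q* = 26.
Since 7 < 12, the ceiling is binding.
At p = 7: qd = 38 - 7 = 31 and qs = 4·7 - 22 = 6.
Consumer surplus without the control is ½ · (38 - 12) · 26 = 338.
With the ceiling, 6 units are sold at 7 (assume they go to the highest-value buyers). The demand price at q = 6 is 32, so CS = ½ · [(38 - 7) + (32 - 7)] · 6 = 168.
Change in consumer surplus = 168 - 338 = -170.

-170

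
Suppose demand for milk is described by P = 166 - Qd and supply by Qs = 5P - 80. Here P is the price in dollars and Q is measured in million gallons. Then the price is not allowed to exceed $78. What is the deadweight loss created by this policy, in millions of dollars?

0

Rearranging demand gives Qd = 166 - P. In a free market, 166 - P = 5P - 80 gives the equilibrium P* = 41, Q* = 125.
The ceiling of 78 is above the equilibrium price 41, so it is not binding; the market clears at P* = 41, Q* = 125.
Since the control does not bind, no trades are prevented and deadweight loss is zero.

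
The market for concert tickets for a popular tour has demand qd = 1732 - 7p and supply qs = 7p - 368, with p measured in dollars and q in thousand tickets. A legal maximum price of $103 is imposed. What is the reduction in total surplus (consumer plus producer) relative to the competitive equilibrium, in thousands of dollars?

Equilibrium: 1732 - 7p = 7p - 368, so 2100 = 14p and p* = 150, q* = 682.
The ceiling of 103 is below the equilibrium price 150, so it binds.
At p = 103: qd = 1732 - 7·103 = 1011 and qs = 7·103 - 368 = 353.
Quantity traded falls to 353. At q = 353 the demand price is (1732 - 353)/7 = 197 and the supply price is (368 + 353)/7 = 103.
Deadweight loss = ½ · (197 - 103) · (682 - 353) = ½ · 94 · 329 = 15463.

15463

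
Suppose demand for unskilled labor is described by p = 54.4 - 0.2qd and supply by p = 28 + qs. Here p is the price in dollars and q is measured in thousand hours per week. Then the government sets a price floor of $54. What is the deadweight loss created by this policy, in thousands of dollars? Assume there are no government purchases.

240

Rearranging demand gives qd = 272 - 5p; rearranging supply gives qs = p - 28. Without the control the market clears where 272 - 5p = p - 28, i.e. p* = 50 and q* = 22.
Because the floor (54) lies above the market-clearing price, it is binding.
At p = 54: qd = 272 - 5·54 = 2 and qs = 54 - 28 = 26.
Quantity traded falls to 2. At q = 2 the demand price is (272 - 2)/5 = 54 and the supply price is 28 + 2 = 30.
Deadweight loss = ½ · (54 - 30) · (22 - 2) = ½ · 24 · 20 = 240.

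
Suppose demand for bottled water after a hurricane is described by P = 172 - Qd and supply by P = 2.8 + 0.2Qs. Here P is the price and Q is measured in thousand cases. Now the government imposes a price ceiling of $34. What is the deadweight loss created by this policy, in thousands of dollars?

0

Rearranging demand gives Qd = 172 - P; rearranging supply gives Qs = 5P - 14. Without the control the market clears where 172 - P = 5P - 14, i.e. P* = 31 and Q* = 141.
Since 34 is above P* = 31, the ceiling does not bind and the free-market outcome prevails.
Since the control does not bind, no trades are prevented and deadweight loss is zero.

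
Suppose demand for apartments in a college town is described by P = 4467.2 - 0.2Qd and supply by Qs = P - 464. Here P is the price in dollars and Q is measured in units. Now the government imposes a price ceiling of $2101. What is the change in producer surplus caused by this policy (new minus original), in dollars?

Rearranging demand gives Qd = 22336 - 5P. Without the control the market clears where 22336 - 5P = P - 464, i.e. P* = 3800 and Q* = 3336.
Because the ceiling (2101) lies below the market-clearing price, it is binding.
At P = 2101: Qd = 22336 - 5·2101 = 11831 and Qs = 2101 - 464 = 1637.
Producer surplus without the control is ½ · (3800 - 464) · 3336 = 5564448.
With the ceiling, producers sell 1637 units at 2101, so PS = ½ · (2101 - 464) · 1637 = 1339884.5.
Change in producer surplus = 1339884.5 - 5564448 = -4224563.5.

-4224563.5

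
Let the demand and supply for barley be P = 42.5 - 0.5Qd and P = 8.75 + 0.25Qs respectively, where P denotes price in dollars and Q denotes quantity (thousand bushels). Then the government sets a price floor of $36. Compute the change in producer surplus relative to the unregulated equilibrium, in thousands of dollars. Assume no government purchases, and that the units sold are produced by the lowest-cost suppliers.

80

Rearranging demand gives Qd = 85 - 2P; rearranging supply gives Qs = 4P - 35. Without the control the market clears where 85 - 2P = 4P - 35, i.e. P* = 20 and Q* = 45.
Since 36 > 20, the floor is binding.
At P = 36: Qd = 85 - 2·36 = 13 and Qs = 4·36 - 35 = 109.
Producer surplus without the control is ½ · (20 - 8.75) · 45 = 253.125.
With the floor, 13 units are sold at 36. The supply price at Q = 13 is 12, so PS = ½ · [(36 - 8.75) + (36 - 12)] · 13 = 333.125.
Change in producer surplus = 333.125 - 253.125 = 80.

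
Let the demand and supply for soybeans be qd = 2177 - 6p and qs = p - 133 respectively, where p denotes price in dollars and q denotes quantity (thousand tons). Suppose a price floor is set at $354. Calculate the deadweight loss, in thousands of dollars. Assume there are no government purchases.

12096

Without the control the market clears where 2177 - 6p = p - 133, i.e. p* = 330 and q* = 197.
The floor of 354 is above the equilibrium price 330, so it binds.
At p = 354: qd = 2177 - 6·354 = 53 and qs = 354 - 133 = 221.
Quantity traded falls to 53. At q = 53 the demand price is (2177 - 53)/6 = 354 and the supply price is 133 + 53 = 186.
Deadweight loss = ½ · (354 - 186) · (197 - 53) = ½ · 168 · 144 = 12096.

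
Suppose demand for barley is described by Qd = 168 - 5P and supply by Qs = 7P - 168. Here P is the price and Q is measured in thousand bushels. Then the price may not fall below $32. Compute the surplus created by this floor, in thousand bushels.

48

Without the control the market clears where 168 - 5P = 7P - 168, i.e. P* = 28 and Q* = 28.
The floor of 32 is above the equilibrium price 28, so it binds.
At P = 32: Qd = 168 - 5·32 = 8 and Qs = 7·32 - 168 = 56.
Surplus = Qs - Qd = 56 - 8 = 48.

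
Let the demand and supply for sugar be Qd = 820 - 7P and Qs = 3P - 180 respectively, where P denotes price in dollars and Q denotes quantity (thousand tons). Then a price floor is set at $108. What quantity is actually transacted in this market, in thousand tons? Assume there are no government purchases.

64

In a free market, 820 - 7P = 3P - 180 gives the equilibrium P* = 100, Q* = 120.
The floor of 108 is above the equilibrium price 100, so it binds.
At P = 108: Qd = 820 - 7·108 = 64 and Qs = 3·108 - 180 = 144.
The quantity actually transacted is the short side, demand: 64.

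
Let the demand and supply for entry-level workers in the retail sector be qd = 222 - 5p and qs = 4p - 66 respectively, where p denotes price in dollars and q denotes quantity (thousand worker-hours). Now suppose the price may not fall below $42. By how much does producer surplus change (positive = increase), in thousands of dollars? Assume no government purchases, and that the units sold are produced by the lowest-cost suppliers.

In a free market, 222 - 5p = 4p - 66 gives the equilibrium p* = 32, q* = 62.
Since 42 > 32, the floor is binding.
At p = 42: qd = 222 - 5·42 = 12 and qs = 4·42 - 66 = 102.
Producer surplus without the control is ½ · (32 - 16.5) · 62 = 480.5.
With the floor, 12 units are sold at 42. The supply price at q = 12 is 19.5, so PS = ½ · [(42 - 16.5) + (42 - 19.5)] · 12 = 288.
Change in producer surplus = 288 - 480.5 = -192.5.

-192.5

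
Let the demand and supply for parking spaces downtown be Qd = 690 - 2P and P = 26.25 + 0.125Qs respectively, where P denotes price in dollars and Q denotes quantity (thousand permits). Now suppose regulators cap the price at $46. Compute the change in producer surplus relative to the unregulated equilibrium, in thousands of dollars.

Rearranging supply gives Qs = 8P - 210. Setting quantity demanded equal to quantity supplied, 690 - 2P = 8P - 210, gives P* = 90 and Q* = 510.
Since 46 < 90, the ceiling is binding.
At P = 46: Qd = 690 - 2·46 = 598 and Qs = 8·46 - 210 = 158.
Producer surplus without the control is ½ · (90 - 26.25) · 510 = 16256.25.
With the ceiling, producers sell 158 units at 46, so PS = ½ · (46 - 26.25) · 158 = 1560.25.
Change in producer surplus = 1560.25 - 16256.25 = -14696.

-14696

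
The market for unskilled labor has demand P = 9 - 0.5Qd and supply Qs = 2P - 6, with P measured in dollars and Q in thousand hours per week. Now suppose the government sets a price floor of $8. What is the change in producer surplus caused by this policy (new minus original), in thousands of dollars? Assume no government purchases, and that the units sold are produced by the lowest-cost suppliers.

Rearranging demand gives Qd = 18 - 2P. In a free market, 18 - 2P = 2P - 6 gives the equilibrium P* = 6, Q* = 6.
Because the floor (8) lies above the market-clearing price, it is binding.
At P = 8: Qd = 18 - 2·8 = 2 and Qs = 2·8 - 6 = 10.
Producer surplus without the control is ½ · (6 - 3) · 6 = 9.
With the floor, 2 units are sold at 8. The supply price at Q = 2 is 4, so PS = ½ · [(8 - 3) + (8 - 4)] · 2 = 9.
Change in producer surplus = 9 - 9 = 0.

0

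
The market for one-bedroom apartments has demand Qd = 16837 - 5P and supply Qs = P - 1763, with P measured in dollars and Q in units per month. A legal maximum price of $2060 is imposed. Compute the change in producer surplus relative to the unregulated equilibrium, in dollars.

Setting quantity demanded equal to quantity supplied, 16837 - 5P = P - 1763, gives P* = 3100 and Q* = 1337.
The ceiling of 2060 is below the equilibrium price 3100, so it binds.
At P = 2060: Qd = 16837 - 5·2060 = 6537 and Qs = 2060 - 1763 = 297.
Producer surplus without the control is ½ · (3100 - 1763) · 1337 = 893784.5.
With the ceiling, producers sell 297 units at 2060, so PS = ½ · (2060 - 1763) · 297 = 44104.5.
Change in producer surplus = 44104.5 - 893784.5 = -849680.

-849680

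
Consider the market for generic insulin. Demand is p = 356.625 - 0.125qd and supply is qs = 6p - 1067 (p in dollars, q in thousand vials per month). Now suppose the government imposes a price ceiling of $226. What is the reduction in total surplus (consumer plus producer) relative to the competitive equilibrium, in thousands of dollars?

Rearranging demand gives qd = 2853 - 8p. In a free market, 2853 - 8p = 6p - 1067 gives the equilibrium p* = 280, q* = 613.
The ceiling of 226 is below the equilibrium price 280, so it binds.
At p = 226: qd = 2853 - 8·226 = 1045 and qs = 6·226 - 1067 = 289.
Quantity traded falls to 289. At q = 289 the demand price is (2853 - 289)/8 = 320.5 and the supply price is (1067 + 289)/6 = 226.
Deadweight loss = ½ · (320.5 - 226) · (613 - 289) = ½ · 94.5 · 324 = 15309.

15309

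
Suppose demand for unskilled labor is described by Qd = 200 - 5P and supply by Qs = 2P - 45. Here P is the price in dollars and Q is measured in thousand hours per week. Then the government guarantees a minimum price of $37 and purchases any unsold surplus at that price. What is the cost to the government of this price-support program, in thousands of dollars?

Setting quantity demanded equal to quantity supplied, 200 - 5P = 2P - 45, gives P* = 35 and Q* = 25.
Because the floor (37) lies above the market-clearing price, it is binding.
At P = 37: Qd = 200 - 5·37 = 15 and Qs = 2·37 - 45 = 29.
Surplus = Qs - Qd = 14.
Government expenditure = surplus × support price = 14 × 37 = 518.

518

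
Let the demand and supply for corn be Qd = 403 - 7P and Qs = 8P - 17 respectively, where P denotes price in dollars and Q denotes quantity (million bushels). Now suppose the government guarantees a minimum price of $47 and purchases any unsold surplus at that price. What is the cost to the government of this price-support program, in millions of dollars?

In a free market, 403 - 7P = 8P - 17 gives the equilibrium P* = 28, Q* = 207.
Because the floor (47) lies above the market-clearing price, it is binding.
At P = 47: Qd = 403 - 7·47 = 74 and Qs = 8·47 - 17 = 359.
Surplus = Qs - Qd = 285.
Government expenditure = surplus × support price = 285 × 47 = 13395.

13395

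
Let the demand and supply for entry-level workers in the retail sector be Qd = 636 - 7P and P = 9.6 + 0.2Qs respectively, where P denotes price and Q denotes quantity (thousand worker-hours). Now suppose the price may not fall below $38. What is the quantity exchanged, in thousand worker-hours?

237

Rearranging supply gives Qs = 5P - 48. Without the control the market clears where 636 - 7P = 5P - 48, i.e. P* = 57 and Q* = 237.
The floor of 38 is below the equilibrium price 57, so it is not binding; the market clears at P* = 57, Q* = 237.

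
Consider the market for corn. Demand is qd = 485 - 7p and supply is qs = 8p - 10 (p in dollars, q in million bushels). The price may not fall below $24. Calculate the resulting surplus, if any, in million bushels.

Without the control the market clears where 485 - 7p = 8p - 10, i.e. p* = 33 and q* = 254.
Since 24 is below p* = 33, the floor does not bind and the free-market outcome prevails.
Since the control does not bind, there is no surplus.

0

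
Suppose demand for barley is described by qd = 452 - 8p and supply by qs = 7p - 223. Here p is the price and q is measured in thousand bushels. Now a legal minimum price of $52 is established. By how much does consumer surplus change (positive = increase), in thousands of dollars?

-448

Without the control the market clears where 452 - 8p = 7p - 223, i.e. p* = 45 and q* = 92.
Because the floor (52) lies above the market-clearing price, it is binding.
At p = 52: qd = 452 - 8·52 = 36 and qs = 7·52 - 223 = 141.
Consumer surplus without the control is ½ · (56.5 - 45) · 92 = 529.
With the floor, consumers buy 36 units at 52, so CS = ½ · (56.5 - 52) · 36 = 81.
Change in consumer surplus = 81 - 529 = -448.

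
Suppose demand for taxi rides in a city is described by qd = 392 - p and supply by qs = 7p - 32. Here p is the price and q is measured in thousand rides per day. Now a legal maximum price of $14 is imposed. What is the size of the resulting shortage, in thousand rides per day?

Equilibrium: 392 - p = 7p - 32, so 424 = 8p and p* = 53, q* = 339.
The ceiling of 14 is below the equilibrium price 53, so it binds.
At p = 14: qd = 392 - 14 = 378 and qs = 7·14 - 32 = 66.
Shortage = qd - qs = 378 - 66 = 312.

312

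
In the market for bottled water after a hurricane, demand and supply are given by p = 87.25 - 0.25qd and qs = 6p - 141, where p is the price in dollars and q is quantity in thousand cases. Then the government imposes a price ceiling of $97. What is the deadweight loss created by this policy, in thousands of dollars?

Rearranging demand gives qd = 349 - 4p. In a free market, 349 - 4p = 6p - 141 gives the equilibrium p* = 49, q* = 153.
Since 97 is above p* = 49, the ceiling does not bind and the free-market outcome prevails.
Since the control does not bind, no trades are prevented and deadweight loss is zero.

0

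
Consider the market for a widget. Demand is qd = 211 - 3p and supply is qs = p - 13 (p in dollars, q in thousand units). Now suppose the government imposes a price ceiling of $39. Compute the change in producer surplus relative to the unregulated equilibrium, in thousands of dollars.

Equilibrium: 211 - 3p = p - 13, so 224 = 4p and p* = 56, q* = 43.
Since 39 < 56, the ceiling is binding.
At p = 39: qd = 211 - 3·39 = 94 and qs = 39 - 13 = 26.
Producer surplus without the control is ½ · (56 - 13) · 43 = 924.5.
With the ceiling, producers sell 26 units at 39, so PS = ½ · (39 - 13) · 26 = 338.
Change in producer surplus = 338 - 924.5 = -586.5.

-586.5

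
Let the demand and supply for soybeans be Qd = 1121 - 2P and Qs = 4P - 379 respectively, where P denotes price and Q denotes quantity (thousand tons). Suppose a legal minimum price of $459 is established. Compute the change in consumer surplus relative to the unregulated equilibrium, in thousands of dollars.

-86108

Setting quantity demanded equal to quantity supplied, 1121 - 2P = 4P - 379, gives P* = 250 and Q* = 621.
The floor of 459 is above the equilibrium price 250, so it binds.
At P = 459: Qd = 1121 - 2·459 = 203 and Qs = 4·459 - 379 = 1457.
Consumer surplus without the control is ½ · (560.5 - 250) · 621 = 96410.25.
With the floor, consumers buy 203 units at 459, so CS = ½ · (560.5 - 459) · 203 = 10302.25.
Change in consumer surplus = 10302.25 - 96410.25 = -86108.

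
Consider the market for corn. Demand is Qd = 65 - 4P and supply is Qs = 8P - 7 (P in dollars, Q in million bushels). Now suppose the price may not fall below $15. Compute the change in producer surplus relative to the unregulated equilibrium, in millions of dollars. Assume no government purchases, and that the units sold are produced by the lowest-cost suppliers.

-36

Without the control the market clears where 65 - 4P = 8P - 7, i.e. P* = 6 and Q* = 41.
Because the floor (15) lies above the market-clearing price, it is binding.
At P = 15: Qd = 65 - 4·15 = 5 and Qs = 8·15 - 7 = 113.
Producer surplus without the control is ½ · (6 - 0.875) · 41 = 105.0625.
With the floor, 5 units are sold at 15. The supply price at Q = 5 is 1.5, so PS = ½ · [(15 - 0.875) + (15 - 1.5)] · 5 = 69.0625.
Change in producer surplus = 69.0625 - 105.0625 = -36.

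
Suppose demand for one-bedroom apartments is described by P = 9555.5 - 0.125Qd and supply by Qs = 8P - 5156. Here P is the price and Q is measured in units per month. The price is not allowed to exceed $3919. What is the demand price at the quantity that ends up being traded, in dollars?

6281

Rearranging demand gives Qd = 76444 - 8P. Equilibrium: 76444 - 8P = 8P - 5156, so 81600 = 16P and P* = 5100, Q* = 35644.
Because the ceiling (3919) lies below the market-clearing price, it is binding.
At P = 3919: Qd = 76444 - 8·3919 = 45092 and Qs = 8·3919 - 5156 = 26196.
Only 26196 units reach the market. On the demand curve, the marginal buyer's willingness to pay at Q = 26196 is (76444 - 26196)/8 = 6281.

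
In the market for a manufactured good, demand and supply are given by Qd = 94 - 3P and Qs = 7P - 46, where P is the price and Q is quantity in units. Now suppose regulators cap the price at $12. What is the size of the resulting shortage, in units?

20

Equilibrium: 94 - 3P = 7P - 46, so 140 = 10P and P* = 14, Q* = 52.
The ceiling of 12 is below the equilibrium price 14, so it binds.
At P = 12: Qd = 94 - 3·12 = 58 and Qs = 7·12 - 46 = 38.
Shortage = Qd - Qs = 58 - 38 = 20.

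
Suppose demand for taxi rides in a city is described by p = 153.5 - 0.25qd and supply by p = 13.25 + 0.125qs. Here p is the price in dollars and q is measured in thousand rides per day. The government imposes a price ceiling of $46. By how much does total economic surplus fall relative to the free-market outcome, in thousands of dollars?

Rearranging demand gives qd = 614 - 4p; rearranging supply gives qs = 8p - 106. Setting quantity demanded equal to quantity supplied, 614 - 4p = 8p - 106, gives p* = 60 and q* = 374.
The ceiling of 46 is below the equilibrium price 60, so it binds.
At p = 46: qd = 614 - 4·46 = 430 and qs = 8·46 - 106 = 262.
Quantity traded falls to 262. At q = 262 the demand price is (614 - 262)/4 = 88 and the supply price is (106 + 262)/8 = 46.
Deadweight loss = ½ · (88 - 46) · (374 - 262) = ½ · 42 · 112 = 2352.

2352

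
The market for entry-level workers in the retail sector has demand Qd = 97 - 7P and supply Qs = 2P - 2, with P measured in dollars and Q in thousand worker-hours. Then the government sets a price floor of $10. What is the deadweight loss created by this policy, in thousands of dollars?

0

Setting quantity demanded equal to quantity supplied, 97 - 7P = 2P - 2, gives P* = 11 and Q* = 20.
Since 10 is below P* = 11, the floor does not bind and the free-market outcome prevails.
Since the control does not bind, no trades are prevented and deadweight loss is zero.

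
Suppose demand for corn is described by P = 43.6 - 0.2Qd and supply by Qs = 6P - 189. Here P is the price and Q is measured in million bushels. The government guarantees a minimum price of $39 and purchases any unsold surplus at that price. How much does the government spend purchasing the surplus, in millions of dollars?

858

Rearranging demand gives Qd = 218 - 5P. Without the control the market clears where 218 - 5P = 6P - 189, i.e. P* = 37 and Q* = 33.
Since 39 > 37, the floor is binding.
At P = 39: Qd = 218 - 5·39 = 23 and Qs = 6·39 - 189 = 45.
Surplus = Qs - Qd = 22.
Government expenditure = surplus × support price = 22 × 39 = 858.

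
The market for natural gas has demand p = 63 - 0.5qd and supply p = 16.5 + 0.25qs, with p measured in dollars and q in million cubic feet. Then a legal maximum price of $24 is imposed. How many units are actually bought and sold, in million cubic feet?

Rearranging demand gives qd = 126 - 2p; rearranging supply gives qs = 4p - 66. Setting quantity demanded equal to quantity supplied, 126 - 2p = 4p - 66, gives p* = 32 and q* = 62.
The ceiling of 24 is below the equilibrium price 32, so it binds.
At p = 24: qd = 126 - 2·24 = 78 and qs = 4·24 - 66 = 30.
The quantity actually transacted is the short side, supply: 30.

30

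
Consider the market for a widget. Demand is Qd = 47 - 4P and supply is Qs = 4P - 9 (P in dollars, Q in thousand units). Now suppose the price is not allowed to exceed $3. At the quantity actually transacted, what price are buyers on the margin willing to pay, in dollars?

In a free market, 47 - 4P = 4P - 9 gives the equilibrium P* = 7, Q* = 19.
Because the ceiling (3) lies below the market-clearing price, it is binding.
At P = 3: Qd = 47 - 4·3 = 35 and Qs = 4·3 - 9 = 3.
Only 3 units reach the market. On the demand curve, the marginal buyer's willingness to pay at Q = 3 is (47 - 3)/4 = 11.

11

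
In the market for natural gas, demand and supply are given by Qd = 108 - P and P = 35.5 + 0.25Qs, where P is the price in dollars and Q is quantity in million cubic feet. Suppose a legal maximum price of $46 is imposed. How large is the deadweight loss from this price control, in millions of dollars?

160

Rearranging supply gives Qs = 4P - 142. In a free market, 108 - P = 4P - 142 gives the equilibrium P* = 50, Q* = 58.
The ceiling of 46 is below the equilibrium price 50, so it binds.
At P = 46: Qd = 108 - 46 = 62 and Qs = 4·46 - 142 = 42.
Quantity traded falls to 42. At Q = 42 the demand price is 108 - 42 = 66 and the supply price is (142 + 42)/4 = 46.
Deadweight loss = ½ · (66 - 46) · (58 - 42) = ½ · 20 · 16 = 160.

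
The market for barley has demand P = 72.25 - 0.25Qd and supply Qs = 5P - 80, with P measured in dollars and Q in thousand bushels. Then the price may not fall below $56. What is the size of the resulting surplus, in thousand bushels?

Rearranging demand gives Qd = 289 - 4P. In a free market, 289 - 4P = 5P - 80 gives the equilibrium P* = 41, Q* = 125.
Since 56 > 41, the floor is binding.
At P = 56: Qd = 289 - 4·56 = 65 and Qs = 5·56 - 80 = 200.
Surplus = Qs - Qd = 200 - 65 = 135.

135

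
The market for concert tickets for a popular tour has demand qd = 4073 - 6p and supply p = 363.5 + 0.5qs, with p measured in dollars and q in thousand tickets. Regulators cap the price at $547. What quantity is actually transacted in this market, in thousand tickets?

367

Rearranging supply gives qs = 2p - 727. Without the control the market clears where 4073 - 6p = 2p - 727, i.e. p* = 600 and q* = 473.
Since 547 < 600, the ceiling is binding.
At p = 547: qd = 4073 - 6·547 = 791 and qs = 2·547 - 727 = 367.
The quantity actually transacted is the short side, supply: 367.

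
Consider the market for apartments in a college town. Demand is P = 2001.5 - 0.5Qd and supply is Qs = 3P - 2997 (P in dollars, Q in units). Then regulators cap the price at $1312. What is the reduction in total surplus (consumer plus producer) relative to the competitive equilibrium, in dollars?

29040

Rearranging demand gives Qd = 4003 - 2P. Equilibrium: 4003 - 2P = 3P - 2997, so 7000 = 5P and P* = 1400, Q* = 1203.
Because the ceiling (1312) lies below the market-clearing price, it is binding.
At P = 1312: Qd = 4003 - 2·1312 = 1379 and Qs = 3·1312 - 2997 = 939.
Quantity traded falls to 939. At Q = 939 the demand price is (4003 - 939)/2 = 1532 and the supply price is (2997 + 939)/3 = 1312.
Deadweight loss = ½ · (1532 - 1312) · (1203 - 939) = ½ · 220 · 264 = 29040.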